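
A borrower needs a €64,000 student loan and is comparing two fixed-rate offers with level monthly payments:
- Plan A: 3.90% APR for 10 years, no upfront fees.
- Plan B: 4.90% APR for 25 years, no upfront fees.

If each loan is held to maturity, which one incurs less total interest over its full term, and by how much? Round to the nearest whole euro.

Plan A by €33,734

Plan A: at 3.90% the monthly rate is 0.0032500, so the payment is 64,000 × 0.0032500 / (1 − 1.0032500^−120) = €644.93.
Total interest on Plan A = 120 × €644.93 − €64,000 = €13,391.60.
Plan B: monthly rate = 4.9%/12 = 0.0040833; payment = 64,000 × 0.0040833 / (1 − (1+0.0040833)^−300) = €370.42.
Total interest on Plan B = 300 × €370.42 − €64,000 = €47,126.00.
Plan A is lower by €33,734.40.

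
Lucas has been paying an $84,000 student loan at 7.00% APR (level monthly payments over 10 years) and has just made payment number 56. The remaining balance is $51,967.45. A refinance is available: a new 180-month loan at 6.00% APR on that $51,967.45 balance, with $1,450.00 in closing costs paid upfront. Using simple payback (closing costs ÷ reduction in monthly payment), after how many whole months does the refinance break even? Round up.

Current payment = 84,000 × 7%/12 / (1 − (1+0.0058333)^−120) = $975.31.
Refinanced payment = 51,967.45 × 0.0050000 / (1 − (1+0.0050000)^−180) = $438.53.
Monthly savings = $975.31 − $438.53 = $536.78.
Break-even = $1,450.00 / $536.78 = 2.70 → 3 months.

3 months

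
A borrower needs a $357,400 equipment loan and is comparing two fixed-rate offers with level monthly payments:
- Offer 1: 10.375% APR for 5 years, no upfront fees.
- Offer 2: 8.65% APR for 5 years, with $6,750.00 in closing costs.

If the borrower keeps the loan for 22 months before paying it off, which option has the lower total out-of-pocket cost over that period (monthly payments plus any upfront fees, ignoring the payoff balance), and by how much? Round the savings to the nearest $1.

Offer 1: monthly rate = 10.375%/12 = 0.0086458; payment = 357,400 × 0.0086458 / (1 − (1+0.0086458)^−60) = $7,659.81.
Offer 2: monthly rate = 8.65%/12 = 0.0072083; payment = 357,400 × 0.0072083 / (1 − (1+0.0072083)^−60) = $7,358.47.
Over 22 months: Offer 1 costs 22 × $7,659.81 = $168,515.82; Offer 2 costs 22 × $7,358.47 + $6,750.00 = $168,636.34.
Offer 1 is cheaper by $168,636.34 − $168,515.82 = $120.52.

Offer 1 by $121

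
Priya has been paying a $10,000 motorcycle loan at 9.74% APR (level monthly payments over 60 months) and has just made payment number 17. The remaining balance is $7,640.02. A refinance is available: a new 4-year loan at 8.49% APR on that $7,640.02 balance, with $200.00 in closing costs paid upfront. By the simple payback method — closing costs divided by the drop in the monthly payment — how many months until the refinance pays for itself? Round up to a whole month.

Current payment = 10,000 × 9.74%/12 / (1 − (1+0.0081167)^−60) = $211.19.
Refinanced payment = 7,640.02 × 0.0070750 / (1 − (1+0.0070750)^−48) = $188.28.
Monthly savings = $211.19 − $188.28 = $22.91.
Break-even = $200.00 / $22.91 = 8.73 → 9 months.

9 months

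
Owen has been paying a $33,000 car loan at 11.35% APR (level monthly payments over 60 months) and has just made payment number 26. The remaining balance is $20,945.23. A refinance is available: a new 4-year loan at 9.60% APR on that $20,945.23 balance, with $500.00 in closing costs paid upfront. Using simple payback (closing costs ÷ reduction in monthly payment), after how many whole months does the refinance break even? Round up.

3 months

Current payment = 33,000 × 11.35%/12 / (1 − (1+0.0094583)^−60) = $723.27.
Refinanced payment = 20,945.23 × 0.0080000 / (1 − (1+0.0080000)^−48) = $527.21.
Monthly savings = $723.27 − $527.21 = $196.06.
Break-even = $500.00 / $196.06 = 2.55 → 3 months.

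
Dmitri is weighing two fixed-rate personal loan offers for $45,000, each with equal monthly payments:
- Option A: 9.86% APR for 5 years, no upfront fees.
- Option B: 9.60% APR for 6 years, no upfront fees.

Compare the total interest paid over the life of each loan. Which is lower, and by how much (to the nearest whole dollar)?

Option A by $2,191

Option A: monthly rate = 9.86%/12 = 0.0082167; payment = 45,000 × 0.0082167 / (1 − (1+0.0082167)^−60) = $953.02.
Total interest on Option A = 60 × $953.02 − $45,000 = $12,181.20.
Option B: at 9.60% the monthly rate is 0.0080000, so the payment is 45,000 × 0.0080000 / (1 − 1.0080000^−72) = $824.61.
Total interest on Option B = 72 × $824.61 − $45,000 = $14,371.92.
Option A is lower by $2,190.72.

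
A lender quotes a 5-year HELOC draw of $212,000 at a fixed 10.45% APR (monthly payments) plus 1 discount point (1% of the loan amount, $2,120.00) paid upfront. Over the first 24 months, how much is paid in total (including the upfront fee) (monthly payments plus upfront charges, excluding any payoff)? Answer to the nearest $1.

$111,355

Monthly rate = 10.45%/12 = 0.0087083; payment = 212,000 × 0.0087083 / (1 − (1+0.0087083)^−60) = $4,551.46.
Total outlay = 24 × $4,551.46 + $2,120.00 = $111,355.04.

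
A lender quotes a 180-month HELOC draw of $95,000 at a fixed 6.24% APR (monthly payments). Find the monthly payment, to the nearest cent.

Monthly rate = 6.24%/12 = 0.0052000; payment = 95,000 × 0.0052000 / (1 − (1+0.0052000)^−180) = $814.03.

$814.03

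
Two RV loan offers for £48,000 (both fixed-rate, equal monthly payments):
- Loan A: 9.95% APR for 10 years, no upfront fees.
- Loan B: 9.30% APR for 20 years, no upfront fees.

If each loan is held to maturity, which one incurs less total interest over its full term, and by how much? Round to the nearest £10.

Loan A by £29,920

Loan A: at 9.95% the monthly rate is 0.0082917, so the payment is 48,000 × 0.0082917 / (1 − 1.0082917^−120) = £633.00.
Total interest on Loan A = 120 × £633.00 − £48,000 = £27,960.00.
Loan B: monthly rate = 9.3%/12 = 0.0077500; payment = 48,000 × 0.0077500 / (1 − (1+0.0077500)^−240) = £441.17.
Total interest on Loan B = 240 × £441.17 − £48,000 = £57,880.80.
Loan A is lower by £29,920.80.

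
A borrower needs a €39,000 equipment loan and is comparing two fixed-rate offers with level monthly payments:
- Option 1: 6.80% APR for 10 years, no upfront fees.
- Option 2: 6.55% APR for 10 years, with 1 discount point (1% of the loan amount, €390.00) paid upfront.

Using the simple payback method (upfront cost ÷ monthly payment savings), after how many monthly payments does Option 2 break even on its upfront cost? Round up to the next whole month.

79 months

Option 1: monthly rate = 6.8%/12 = 0.0056667; payment = 39,000 × 0.0056667 / (1 − (1+0.0056667)^−120) = €448.81.
Option 2: at 6.55% the monthly rate is 0.0054583, so the payment is 39,000 × 0.0054583 / (1 − 1.0054583^−120) = €443.83.
Monthly savings = €448.81 − €443.83 = €4.98.
Break-even = €390.00 / €4.98 = 78.31 → 79 months.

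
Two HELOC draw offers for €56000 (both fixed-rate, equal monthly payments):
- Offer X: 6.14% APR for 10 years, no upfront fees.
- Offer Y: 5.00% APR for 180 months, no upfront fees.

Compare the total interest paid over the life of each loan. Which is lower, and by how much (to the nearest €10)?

Offer X: at 6.14% the monthly rate is 0.0051167, so the payment is 56,000 × 0.0051167 / (1 − 1.0051167^−120) = €625.66.
Total interest on Offer X = 120 × €625.66 − €56,000 = €19,079.20.
Offer Y: at 5.00% the monthly rate is 0.0041667, so the payment is 56,000 × 0.0041667 / (1 − 1.0041667^−180) = €442.84.
Total interest on Offer Y = 180 × €442.84 − €56,000 = €23,711.20.
Offer X is lower by €4,632.00.

Offer X by €4,630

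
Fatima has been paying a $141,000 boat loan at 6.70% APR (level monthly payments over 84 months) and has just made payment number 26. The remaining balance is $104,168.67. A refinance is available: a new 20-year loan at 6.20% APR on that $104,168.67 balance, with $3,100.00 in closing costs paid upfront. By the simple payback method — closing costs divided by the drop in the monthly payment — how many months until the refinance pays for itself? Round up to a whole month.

Current payment = 141,000 × 6.7%/12 / (1 − (1+0.0055833)^−84) = $2,107.45.
Refinanced payment = 104,168.67 × 0.0051667 / (1 − (1+0.0051667)^−240) = $758.37.
Monthly savings = $2,107.45 − $758.37 = $1,349.08.
Break-even = $3,100.00 / $1,349.08 = 2.30 → 3 months.

3 months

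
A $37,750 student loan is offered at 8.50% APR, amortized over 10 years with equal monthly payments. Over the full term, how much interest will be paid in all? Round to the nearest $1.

$18,416

At 8.50% the monthly rate is 0.0070833, so the payment is 37,750 × 0.0070833 / (1 − 1.0070833^−120) = $468.05.
Total paid = 120 × $468.05 = $56,166.00; interest = $56,166.00 − $37,750 = $18,416.00.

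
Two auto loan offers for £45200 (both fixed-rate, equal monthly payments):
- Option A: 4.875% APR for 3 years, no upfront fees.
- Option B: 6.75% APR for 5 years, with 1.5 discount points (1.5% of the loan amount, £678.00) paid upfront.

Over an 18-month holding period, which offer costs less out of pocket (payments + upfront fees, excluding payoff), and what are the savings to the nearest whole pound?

Option A: monthly rate = 4.875%/12 = 0.0040625; payment = 45,200 × 0.0040625 / (1 − (1+0.0040625)^−36) = £1,352.15.
Option B: monthly rate = 6.75%/12 = 0.0056250; payment = 45,200 × 0.0056250 / (1 − (1+0.0056250)^−60) = £889.69.
Over 18 months: Option A costs 18 × £1,352.15 = £24,338.70; Option B costs 18 × £889.69 + £678.00 = £16,692.42.
Option B is cheaper by £24,338.70 − £16,692.42 = £7,646.28.

Option B by £7,646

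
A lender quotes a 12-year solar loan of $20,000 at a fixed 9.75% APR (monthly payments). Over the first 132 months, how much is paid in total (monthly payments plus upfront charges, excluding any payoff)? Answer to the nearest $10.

$31,170

At 9.75% the monthly rate is 0.0081250, so the payment is 20,000 × 0.0081250 / (1 − 1.0081250^−144) = $236.14.
Total outlay = 132 × $236.14 = $31,170.48.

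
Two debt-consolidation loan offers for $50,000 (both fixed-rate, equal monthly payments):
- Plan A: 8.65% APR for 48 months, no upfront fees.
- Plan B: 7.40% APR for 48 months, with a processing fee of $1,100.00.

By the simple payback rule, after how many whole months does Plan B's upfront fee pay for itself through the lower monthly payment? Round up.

38 months

Plan A: at 8.65% the monthly rate is 0.0072083, so the payment is 50,000 × 0.0072083 / (1 − 1.0072083^−48) = $1,235.96.
Plan B: monthly rate = 7.4%/12 = 0.0061667; payment = 50,000 × 0.0061667 / (1 − (1+0.0061667)^−48) = $1,206.61.
Monthly savings = $1,235.96 − $1,206.61 = $29.35.
Break-even = $1,100.00 / $29.35 = 37.48 → 38 months.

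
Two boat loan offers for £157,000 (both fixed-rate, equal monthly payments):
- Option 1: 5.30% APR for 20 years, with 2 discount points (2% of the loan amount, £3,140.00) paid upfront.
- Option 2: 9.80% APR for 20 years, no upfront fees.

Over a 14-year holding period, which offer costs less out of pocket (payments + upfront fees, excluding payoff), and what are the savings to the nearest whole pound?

Option 1: monthly rate = 5.3%/12 = 0.0044167; payment = 157,000 × 0.0044167 / (1 − (1+0.0044167)^−240) = £1,062.33.
Option 2: at 9.80% the monthly rate is 0.0081667, so the payment is 157,000 × 0.0081667 / (1 − 1.0081667^−240) = £1,494.34.
Over 168 months: Option 1 costs 168 × £1,062.33 + £3,140.00 = £181,611.44; Option 2 costs 168 × £1,494.34 = £251,049.12.
Option 1 is cheaper by £251,049.12 − £181,611.44 = £69,437.68.

Option 1 by £69,438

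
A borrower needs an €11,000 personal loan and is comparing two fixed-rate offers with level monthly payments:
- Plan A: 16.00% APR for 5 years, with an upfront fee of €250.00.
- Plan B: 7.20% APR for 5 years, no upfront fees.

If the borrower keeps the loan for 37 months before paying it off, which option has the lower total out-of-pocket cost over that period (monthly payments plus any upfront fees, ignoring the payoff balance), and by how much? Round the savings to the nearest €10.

Plan B by €2,050

Plan A: monthly rate = 16%/12 = 0.0133333; payment = 11,000 × 0.0133333 / (1 − (1+0.0133333)^−60) = €267.50.
Plan B: at 7.20% the monthly rate is 0.0060000, so the payment is 11,000 × 0.0060000 / (1 − 1.0060000^−60) = €218.85.
Over 37 months: Plan A costs 37 × €267.50 + €250.00 = €10,147.50; Plan B costs 37 × €218.85 = €8,097.45.
Plan B is cheaper by €10,147.50 − €8,097.45 = €2,050.05.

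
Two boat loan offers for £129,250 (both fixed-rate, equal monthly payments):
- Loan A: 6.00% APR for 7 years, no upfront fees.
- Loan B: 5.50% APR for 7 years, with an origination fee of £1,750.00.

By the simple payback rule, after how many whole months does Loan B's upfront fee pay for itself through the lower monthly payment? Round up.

57 months

Loan A: at 6.00% the monthly rate is 0.0050000, so the payment is 129,250 × 0.0050000 / (1 − 1.0050000^−84) = £1,888.16.
Loan B: at 5.50% the monthly rate is 0.0045833, so the payment is 129,250 × 0.0045833 / (1 − 1.0045833^−84) = £1,857.33.
Monthly savings = £1,888.16 − £1,857.33 = £30.83.
Break-even = £1,750.00 / £30.83 = 56.76 → 57 months.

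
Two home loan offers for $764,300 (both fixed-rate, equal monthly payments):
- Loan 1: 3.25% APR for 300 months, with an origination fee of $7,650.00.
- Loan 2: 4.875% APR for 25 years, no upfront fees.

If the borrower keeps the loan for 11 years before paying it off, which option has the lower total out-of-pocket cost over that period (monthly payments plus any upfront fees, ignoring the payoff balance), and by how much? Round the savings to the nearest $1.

Loan 1: monthly rate = 3.25%/12 = 0.0027083; payment = 764,300 × 0.0027083 / (1 − (1+0.0027083)^−300) = $3,724.56.
Loan 2: monthly rate = 4.875%/12 = 0.0040625; payment = 764,300 × 0.0040625 / (1 − (1+0.0040625)^−300) = $4,412.54.
Over 132 months: Loan 1 costs 132 × $3,724.56 + $7,650.00 = $499,291.92; Loan 2 costs 132 × $4,412.54 = $582,455.28.
Loan 1 is cheaper by $582,455.28 − $499,291.92 = $83,163.36.

Loan 1 by $83,163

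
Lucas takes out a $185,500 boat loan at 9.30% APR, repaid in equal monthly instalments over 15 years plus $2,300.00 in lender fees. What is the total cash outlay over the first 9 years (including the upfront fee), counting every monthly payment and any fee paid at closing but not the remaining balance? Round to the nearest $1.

$209,089

At 9.30% the monthly rate is 0.0077500, so the payment is 185,500 × 0.0077500 / (1 − 1.0077500^−180) = $1,914.71.
Total outlay = 108 × $1,914.71 + $2,300.00 = $209,088.68.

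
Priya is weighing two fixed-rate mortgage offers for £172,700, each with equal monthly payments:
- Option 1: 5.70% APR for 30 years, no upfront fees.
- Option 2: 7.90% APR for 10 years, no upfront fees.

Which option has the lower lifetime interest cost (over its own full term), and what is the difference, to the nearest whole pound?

Option 2 by £110,501

Option 1: monthly rate = 5.7%/12 = 0.0047500; payment = 172,700 × 0.0047500 / (1 − (1+0.0047500)^−360) = £1,002.35.
Total interest on Option 1 = 360 × £1,002.35 − £172,700 = £188,146.00.
Option 2: monthly rate = 7.9%/12 = 0.0065833; payment = 172,700 × 0.0065833 / (1 − (1+0.0065833)^−120) = £2,086.21.
Total interest on Option 2 = 120 × £2,086.21 − £172,700 = £77,645.20.
Option 2 is lower by £110,500.80.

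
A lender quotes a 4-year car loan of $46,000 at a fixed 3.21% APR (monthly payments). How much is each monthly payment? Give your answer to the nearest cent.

At 3.21% the monthly rate is 0.0026750, so the payment is 46,000 × 0.0026750 / (1 − 1.0026750^−48) = $1,022.45.

$1,022.45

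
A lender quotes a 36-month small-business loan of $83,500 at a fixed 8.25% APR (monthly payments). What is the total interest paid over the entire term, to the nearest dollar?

Monthly rate = 8.25%/12 = 0.0068750; payment = 83,500 × 0.0068750 / (1 − (1+0.0068750)^−36) = $2,626.23.
Total paid = 36 × $2,626.23 = $94,544.28; interest = $94,544.28 − $83,500 = $11,044.28.

$11,044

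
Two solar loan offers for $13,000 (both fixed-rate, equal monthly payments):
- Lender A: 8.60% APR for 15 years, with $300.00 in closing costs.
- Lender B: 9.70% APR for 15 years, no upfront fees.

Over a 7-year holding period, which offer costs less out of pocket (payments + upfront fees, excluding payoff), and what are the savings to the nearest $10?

Lender A: at 8.60% the monthly rate is 0.0071667, so the payment is 13,000 × 0.0071667 / (1 − 1.0071667^−180) = $128.78.
Lender B: monthly rate = 9.7%/12 = 0.0080833; payment = 13,000 × 0.0080833 / (1 − (1+0.0080833)^−180) = $137.32.
Over 84 months: Lender A costs 84 × $128.78 + $300.00 = $11,117.52; Lender B costs 84 × $137.32 = $11,534.88.
Lender A is cheaper by $11,534.88 − $11,117.52 = $417.36.

Lender A by $420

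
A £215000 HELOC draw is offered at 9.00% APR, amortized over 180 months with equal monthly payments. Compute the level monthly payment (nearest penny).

£2,180.67

Monthly rate = 9%/12 = 0.0075000; payment = 215,000 × 0.0075000 / (1 − (1+0.0075000)^−180) = £2,180.67.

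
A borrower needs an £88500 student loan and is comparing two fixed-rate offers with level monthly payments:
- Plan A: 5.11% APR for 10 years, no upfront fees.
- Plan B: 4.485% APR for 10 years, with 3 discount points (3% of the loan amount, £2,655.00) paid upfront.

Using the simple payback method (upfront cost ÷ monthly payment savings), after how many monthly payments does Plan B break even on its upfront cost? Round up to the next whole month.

99 months

Plan A: monthly rate = 5.11%/12 = 0.0042583; payment = 88,500 × 0.0042583 / (1 − (1+0.0042583)^−120) = £943.45.
Plan B: monthly rate = 4.485%/12 = 0.0037375; payment = 88,500 × 0.0037375 / (1 − (1+0.0037375)^−120) = £916.56.
Monthly savings = £943.45 − £916.56 = £26.89.
Break-even = £2,655.00 / £26.89 = 98.74 → 99 months.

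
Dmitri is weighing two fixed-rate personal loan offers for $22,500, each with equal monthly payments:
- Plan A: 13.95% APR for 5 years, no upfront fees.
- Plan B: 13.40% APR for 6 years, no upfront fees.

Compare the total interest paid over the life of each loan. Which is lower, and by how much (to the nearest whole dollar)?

Plan A by $1,486

Plan A: at 13.95% the monthly rate is 0.0116250, so the payment is 22,500 × 0.0116250 / (1 − 1.0116250^−60) = $522.95.
Total interest on Plan A = 60 × $522.95 − $22,500 = $8,877.00.
Plan B: monthly rate = 13.4%/12 = 0.0111667; payment = 22,500 × 0.0111667 / (1 − (1+0.0111667)^−72) = $456.43.
Total interest on Plan B = 72 × $456.43 − $22,500 = $10,362.96.
Plan A is lower by $1,485.96.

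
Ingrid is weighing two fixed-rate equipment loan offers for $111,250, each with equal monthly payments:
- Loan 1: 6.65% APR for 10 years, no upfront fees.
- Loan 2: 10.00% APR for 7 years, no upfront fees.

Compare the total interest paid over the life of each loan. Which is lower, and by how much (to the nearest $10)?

Loan 1: monthly rate = 6.65%/12 = 0.0055417; payment = 111,250 × 0.0055417 / (1 − (1+0.0055417)^−120) = $1,271.73.
Total interest on Loan 1 = 120 × $1,271.73 − $111,250 = $41,357.60.
Loan 2: at 10.00% the monthly rate is 0.0083333, so the payment is 111,250 × 0.0083333 / (1 − 1.0083333^−84) = $1,846.88.
Total interest on Loan 2 = 84 × $1,846.88 − $111,250 = $43,887.92.
Loan 1 is lower by $2,530.32.

Loan 1 by $2,530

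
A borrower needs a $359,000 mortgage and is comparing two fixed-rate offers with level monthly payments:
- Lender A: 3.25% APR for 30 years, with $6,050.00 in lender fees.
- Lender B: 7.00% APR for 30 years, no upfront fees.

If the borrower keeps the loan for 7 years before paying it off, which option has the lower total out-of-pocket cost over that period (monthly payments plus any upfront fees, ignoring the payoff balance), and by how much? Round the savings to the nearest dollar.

Lender A by $63,338

Lender A: monthly rate = 3.25%/12 = 0.0027083; payment = 359,000 × 0.0027083 / (1 − (1+0.0027083)^−360) = $1,562.39.
Lender B: monthly rate = 7%/12 = 0.0058333; payment = 359,000 × 0.0058333 / (1 − (1+0.0058333)^−360) = $2,388.44.
Over 84 months: Lender A costs 84 × $1,562.39 + $6,050.00 = $137,290.76; Lender B costs 84 × $2,388.44 = $200,628.96.
Lender A is cheaper by $200,628.96 − $137,290.76 = $63,338.20.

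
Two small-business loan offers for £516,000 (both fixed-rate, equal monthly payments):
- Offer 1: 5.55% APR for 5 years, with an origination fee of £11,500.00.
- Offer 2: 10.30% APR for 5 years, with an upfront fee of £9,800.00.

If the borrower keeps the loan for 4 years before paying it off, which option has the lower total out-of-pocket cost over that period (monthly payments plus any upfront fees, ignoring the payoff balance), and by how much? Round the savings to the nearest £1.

Offer 1 by £54,541

Offer 1: at 5.55% the monthly rate is 0.0046250, so the payment is 516,000 × 0.0046250 / (1 − 1.0046250^−60) = £9,868.11.
Offer 2: monthly rate = 10.3%/12 = 0.0085833; payment = 516,000 × 0.0085833 / (1 − (1+0.0085833)^−60) = £11,039.80.
Over 48 months: Offer 1 costs 48 × £9,868.11 + £11,500.00 = £485,169.28; Offer 2 costs 48 × £11,039.80 + £9,800.00 = £539,710.40.
Offer 1 is cheaper by £539,710.40 − £485,169.28 = £54,541.12.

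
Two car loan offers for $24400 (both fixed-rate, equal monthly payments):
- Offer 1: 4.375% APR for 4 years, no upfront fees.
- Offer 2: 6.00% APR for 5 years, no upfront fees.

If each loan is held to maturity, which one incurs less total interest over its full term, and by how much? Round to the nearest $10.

Offer 1 by $1,660

Offer 1: at 4.375% the monthly rate is 0.0036458, so the payment is 24,400 × 0.0036458 / (1 − 1.0036458^−48) = $555.03.
Total interest on Offer 1 = 48 × $555.03 − $24,400 = $2,241.44.
Offer 2: monthly rate = 6%/12 = 0.0050000; payment = 24,400 × 0.0050000 / (1 − (1+0.0050000)^−60) = $471.72.
Total interest on Offer 2 = 60 × $471.72 − $24,400 = $3,903.20.
Offer 1 is lower by $1,661.76.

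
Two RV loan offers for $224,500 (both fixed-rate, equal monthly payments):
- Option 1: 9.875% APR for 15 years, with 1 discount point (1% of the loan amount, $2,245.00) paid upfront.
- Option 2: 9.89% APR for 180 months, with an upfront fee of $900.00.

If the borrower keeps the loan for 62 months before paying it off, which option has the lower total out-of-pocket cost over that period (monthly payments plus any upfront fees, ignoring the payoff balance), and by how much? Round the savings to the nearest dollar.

Option 1: monthly rate = 9.875%/12 = 0.0082292; payment = 224,500 × 0.0082292 / (1 − (1+0.0082292)^−180) = $2,395.35.
Option 2: at 9.89% the monthly rate is 0.0082417, so the payment is 224,500 × 0.0082417 / (1 − 1.0082417^−180) = $2,397.40.
Over 62 months: Option 1 costs 62 × $2,395.35 + $2,245.00 = $150,756.70; Option 2 costs 62 × $2,397.40 + $900.00 = $149,538.80.
Option 2 is cheaper by $150,756.70 − $149,538.80 = $1,217.90.

Option 2 by $1,218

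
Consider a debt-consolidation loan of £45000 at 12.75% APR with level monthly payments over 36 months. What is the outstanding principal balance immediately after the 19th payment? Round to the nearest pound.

£23,385

With monthly rate i = 12.75%/12 = 0.0106250, the balance after k of n payments is P · [(1+i)^n − (1+i)^k] / [(1+i)^n − 1].
(1+0.0106250)^36 = 1.46298994 and (1+0.0106250)^19 = 1.22239259, so the balance is 45,000 × (1.46298994 − 1.22239259) / (1.46298994 − 1) = £23,384.70.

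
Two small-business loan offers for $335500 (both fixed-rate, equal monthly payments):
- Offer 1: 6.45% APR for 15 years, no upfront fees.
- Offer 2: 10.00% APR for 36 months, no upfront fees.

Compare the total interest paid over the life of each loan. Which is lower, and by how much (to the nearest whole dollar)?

Offer 2 by $134,680

Offer 1: at 6.45% the monthly rate is 0.0053750, so the payment is 335,500 × 0.0053750 / (1 − 1.0053750^−180) = $2,913.35.
Total interest on Offer 1 = 180 × $2,913.35 − $335,500 = $188,903.00.
Offer 2: at 10.00% the monthly rate is 0.0083333, so the payment is 335,500 × 0.0083333 / (1 − 1.0083333^−36) = $10,825.64.
Total interest on Offer 2 = 36 × $10,825.64 − $335,500 = $54,223.04.
Offer 2 is lower by $134,679.96.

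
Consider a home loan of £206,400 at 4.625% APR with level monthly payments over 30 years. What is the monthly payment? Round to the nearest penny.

£1,061.18

Monthly rate = 4.625%/12 = 0.0038542; payment = 206,400 × 0.0038542 / (1 − (1+0.0038542)^−360) = £1,061.18.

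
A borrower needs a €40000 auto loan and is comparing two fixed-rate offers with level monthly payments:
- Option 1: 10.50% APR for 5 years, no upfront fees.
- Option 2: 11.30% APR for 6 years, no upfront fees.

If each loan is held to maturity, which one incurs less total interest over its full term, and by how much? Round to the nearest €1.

Option 1 by €3,676

Option 1: monthly rate = 10.5%/12 = 0.0087500; payment = 40,000 × 0.0087500 / (1 − (1+0.0087500)^−60) = €859.76.
Total interest on Option 1 = 60 × €859.76 − €40,000 = €11,585.60.
Option 2: at 11.30% the monthly rate is 0.0094167, so the payment is 40,000 × 0.0094167 / (1 − 1.0094167^−72) = €767.52.
Total interest on Option 2 = 72 × €767.52 − €40,000 = €15,261.44.
Option 1 is lower by €3,675.84.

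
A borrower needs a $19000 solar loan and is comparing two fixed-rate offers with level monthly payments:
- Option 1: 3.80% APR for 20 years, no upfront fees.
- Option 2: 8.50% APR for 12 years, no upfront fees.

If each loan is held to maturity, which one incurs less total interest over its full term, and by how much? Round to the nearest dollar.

Option 1: at 3.80% the monthly rate is 0.0031667, so the payment is 19,000 × 0.0031667 / (1 − 1.0031667^−240) = $113.14.
Total interest on Option 1 = 240 × $113.14 − $19,000 = $8,153.60.
Option 2: at 8.50% the monthly rate is 0.0070833, so the payment is 19,000 × 0.0070833 / (1 − 1.0070833^−144) = $210.91.
Total interest on Option 2 = 144 × $210.91 − $19,000 = $11,371.04.
Option 1 is lower by $3,217.44.

Option 1 by $3,217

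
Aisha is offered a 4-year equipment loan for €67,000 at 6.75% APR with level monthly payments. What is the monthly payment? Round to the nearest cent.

€1,596.64

Monthly rate = 6.75%/12 = 0.0056250; payment = 67,000 × 0.0056250 / (1 − (1+0.0056250)^−48) = €1,596.64.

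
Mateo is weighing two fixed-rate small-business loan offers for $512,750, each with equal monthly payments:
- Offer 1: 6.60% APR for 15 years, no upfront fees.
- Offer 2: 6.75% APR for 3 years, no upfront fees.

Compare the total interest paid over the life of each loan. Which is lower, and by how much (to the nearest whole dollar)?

Offer 1: at 6.60% the monthly rate is 0.0055000, so the payment is 512,750 × 0.0055000 / (1 − 1.0055000^−180) = $4,494.84.
Total interest on Offer 1 = 180 × $4,494.84 − $512,750 = $296,321.20.
Offer 2: monthly rate = 6.75%/12 = 0.0056250; payment = 512,750 × 0.0056250 / (1 − (1+0.0056250)^−36) = $15,773.69.
Total interest on Offer 2 = 36 × $15,773.69 − $512,750 = $55,102.84.
Offer 2 is lower by $241,218.36.

Offer 2 by $241,218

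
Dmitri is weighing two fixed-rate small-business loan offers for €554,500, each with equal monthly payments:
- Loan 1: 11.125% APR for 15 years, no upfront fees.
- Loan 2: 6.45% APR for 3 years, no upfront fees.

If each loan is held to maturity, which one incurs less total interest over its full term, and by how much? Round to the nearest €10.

Loan 1: at 11.125% the monthly rate is 0.0092708, so the payment is 554,500 × 0.0092708 / (1 − 1.0092708^−180) = €6,346.02.
Total interest on Loan 1 = 180 × €6,346.02 − €554,500 = €587,783.60.
Loan 2: at 6.45% the monthly rate is 0.0053750, so the payment is 554,500 × 0.0053750 / (1 − 1.0053750^−36) = €16,982.26.
Total interest on Loan 2 = 36 × €16,982.26 − €554,500 = €56,861.36.
Loan 2 is lower by €530,922.24.

Loan 2 by €530,920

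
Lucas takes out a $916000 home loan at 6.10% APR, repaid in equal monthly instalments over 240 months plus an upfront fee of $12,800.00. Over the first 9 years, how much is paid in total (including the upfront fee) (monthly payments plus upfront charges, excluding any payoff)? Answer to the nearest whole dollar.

Monthly rate = 6.1%/12 = 0.0050833; payment = 916,000 × 0.0050833 / (1 − (1+0.0050833)^−240) = $6,615.46.
Total outlay = 108 × $6,615.46 + $12,800.00 = $727,269.68.

$727,270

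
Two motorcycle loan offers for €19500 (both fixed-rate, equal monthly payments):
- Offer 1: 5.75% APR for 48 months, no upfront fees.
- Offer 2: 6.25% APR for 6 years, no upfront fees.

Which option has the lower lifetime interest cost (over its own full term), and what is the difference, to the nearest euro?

Offer 1: at 5.75% the monthly rate is 0.0047917, so the payment is 19,500 × 0.0047917 / (1 − 1.0047917^−48) = €455.73.
Total interest on Offer 1 = 48 × €455.73 − €19,500 = €2,375.04.
Offer 2: monthly rate = 6.25%/12 = 0.0052083; payment = 19,500 × 0.0052083 / (1 − (1+0.0052083)^−72) = €325.48.
Total interest on Offer 2 = 72 × €325.48 − €19,500 = €3,934.56.
Offer 1 is lower by €1,559.52.

Offer 1 by €1,560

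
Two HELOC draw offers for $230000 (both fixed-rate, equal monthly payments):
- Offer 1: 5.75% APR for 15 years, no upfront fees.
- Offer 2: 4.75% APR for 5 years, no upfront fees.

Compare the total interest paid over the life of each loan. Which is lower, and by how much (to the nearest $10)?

Offer 1: monthly rate = 5.75%/12 = 0.0047917; payment = 230,000 × 0.0047917 / (1 − (1+0.0047917)^−180) = $1,909.94.
Total interest on Offer 1 = 180 × $1,909.94 − $230,000 = $113,789.20.
Offer 2: at 4.75% the monthly rate is 0.0039583, so the payment is 230,000 × 0.0039583 / (1 − 1.0039583^−60) = $4,314.09.
Total interest on Offer 2 = 60 × $4,314.09 − $230,000 = $28,845.40.
Offer 2 is lower by $84,943.80.

Offer 2 by $84,940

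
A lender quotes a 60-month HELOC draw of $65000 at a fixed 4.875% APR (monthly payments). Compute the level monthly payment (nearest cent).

$1,222.91

At 4.875% the monthly rate is 0.0040625, so the payment is 65,000 × 0.0040625 / (1 − 1.0040625^−60) = $1,222.91.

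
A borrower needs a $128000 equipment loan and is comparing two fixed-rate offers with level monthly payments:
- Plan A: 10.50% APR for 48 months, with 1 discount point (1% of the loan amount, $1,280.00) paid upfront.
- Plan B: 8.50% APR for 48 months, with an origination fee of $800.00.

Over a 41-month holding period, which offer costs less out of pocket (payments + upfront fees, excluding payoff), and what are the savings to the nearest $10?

Plan B by $5,490

Plan A: monthly rate = 10.5%/12 = 0.0087500; payment = 128,000 × 0.0087500 / (1 − (1+0.0087500)^−48) = $3,277.23.
Plan B: at 8.50% the monthly rate is 0.0070833, so the payment is 128,000 × 0.0070833 / (1 − 1.0070833^−48) = $3,154.98.
Over 41 months: Plan A costs 41 × $3,277.23 + $1,280.00 = $135,646.43; Plan B costs 41 × $3,154.98 + $800.00 = $130,154.18.
Plan B is cheaper by $135,646.43 − $130,154.18 = $5,492.25.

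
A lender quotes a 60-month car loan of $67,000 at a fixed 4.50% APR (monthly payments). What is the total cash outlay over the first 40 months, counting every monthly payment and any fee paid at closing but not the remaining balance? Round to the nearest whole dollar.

$49,963

At 4.50% the monthly rate is 0.0037500, so the payment is 67,000 × 0.0037500 / (1 − 1.0037500^−60) = $1,249.08.
Total outlay = 40 × $1,249.08 = $49,963.20.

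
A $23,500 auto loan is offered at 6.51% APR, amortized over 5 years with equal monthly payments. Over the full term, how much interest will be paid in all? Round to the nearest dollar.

Monthly rate = 6.51%/12 = 0.0054250; payment = 23,500 × 0.0054250 / (1 − (1+0.0054250)^−60) = $459.91.
Total paid = 60 × $459.91 = $27,594.60; interest = $27,594.60 − $23,500 = $4,094.60.

$4,095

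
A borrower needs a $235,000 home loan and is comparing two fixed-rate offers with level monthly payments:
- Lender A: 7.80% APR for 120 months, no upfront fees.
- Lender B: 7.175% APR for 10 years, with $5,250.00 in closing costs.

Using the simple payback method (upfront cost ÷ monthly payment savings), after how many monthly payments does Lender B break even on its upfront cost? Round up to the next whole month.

Lender A: at 7.80% the monthly rate is 0.0065000, so the payment is 235,000 × 0.0065000 / (1 − 1.0065000^−120) = $2,826.42.
Lender B: monthly rate = 7.175%/12 = 0.0059792; payment = 235,000 × 0.0059792 / (1 − (1+0.0059792)^−120) = $2,749.79.
Monthly savings = $2,826.42 − $2,749.79 = $76.63.
Break-even = $5,250.00 / $76.63 = 68.51 → 69 months.

69 months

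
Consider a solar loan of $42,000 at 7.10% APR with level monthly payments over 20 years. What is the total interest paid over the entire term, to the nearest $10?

Monthly rate = 7.1%/12 = 0.0059167; payment = 42,000 × 0.0059167 / (1 − (1+0.0059167)^−240) = $328.15.
Total paid = 240 × $328.15 = $78,756.00; interest = $78,756.00 − $42,000 = $36,756.00.

$36,760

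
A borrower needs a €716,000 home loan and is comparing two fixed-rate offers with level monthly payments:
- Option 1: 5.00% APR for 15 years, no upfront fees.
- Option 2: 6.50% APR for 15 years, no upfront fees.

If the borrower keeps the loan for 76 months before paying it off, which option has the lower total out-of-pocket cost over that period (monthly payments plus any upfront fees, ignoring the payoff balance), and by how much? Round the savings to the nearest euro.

Option 1 by €43,704

Option 1: at 5.00% the monthly rate is 0.0041667, so the payment is 716,000 × 0.0041667 / (1 − 1.0041667^−180) = €5,662.08.
Option 2: at 6.50% the monthly rate is 0.0054167, so the payment is 716,000 × 0.0054167 / (1 − 1.0054167^−180) = €6,237.13.
Over 76 months: Option 1 costs 76 × €5,662.08 = €430,318.08; Option 2 costs 76 × €6,237.13 = €474,021.88.
Option 1 is cheaper by €474,021.88 − €430,318.08 = €43,703.80.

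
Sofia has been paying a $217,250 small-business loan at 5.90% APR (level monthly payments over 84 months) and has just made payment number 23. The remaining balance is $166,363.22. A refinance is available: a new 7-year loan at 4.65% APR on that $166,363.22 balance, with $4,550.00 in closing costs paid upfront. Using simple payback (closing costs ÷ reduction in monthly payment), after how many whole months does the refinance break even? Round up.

Current payment = 217,250 × 5.9%/12 / (1 − (1+0.0049167)^−84) = $3,163.30.
Refinanced payment = 166,363.22 × 0.0038750 / (1 − (1+0.0038750)^−84) = $2,324.10.
Monthly savings = $3,163.30 − $2,324.10 = $839.20.
Break-even = $4,550.00 / $839.20 = 5.42 → 6 months.

6 months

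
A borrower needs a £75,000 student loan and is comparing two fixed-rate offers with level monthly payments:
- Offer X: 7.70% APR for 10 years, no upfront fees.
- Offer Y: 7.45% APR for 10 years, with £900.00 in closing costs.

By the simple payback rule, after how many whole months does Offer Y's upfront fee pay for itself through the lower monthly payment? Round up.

Offer X: at 7.70% the monthly rate is 0.0064167, so the payment is 75,000 × 0.0064167 / (1 − 1.0064167^−120) = £898.11.
Offer Y: monthly rate = 7.45%/12 = 0.0062083; payment = 75,000 × 0.0062083 / (1 − (1+0.0062083)^−120) = £888.31.
Monthly savings = £898.11 − £888.31 = £9.80.
Break-even = £900.00 / £9.80 = 91.84 → 92 months.

92 months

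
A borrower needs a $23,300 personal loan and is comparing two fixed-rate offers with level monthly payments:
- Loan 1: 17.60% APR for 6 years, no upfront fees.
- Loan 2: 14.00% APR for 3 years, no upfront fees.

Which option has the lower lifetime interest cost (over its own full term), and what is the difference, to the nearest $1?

Loan 1: at 17.60% the monthly rate is 0.0146667, so the payment is 23,300 × 0.0146667 / (1 − 1.0146667^−72) = $526.17.
Total interest on Loan 1 = 72 × $526.17 − $23,300 = $14,584.24.
Loan 2: monthly rate = 14%/12 = 0.0116667; payment = 23,300 × 0.0116667 / (1 − (1+0.0116667)^−36) = $796.34.
Total interest on Loan 2 = 36 × $796.34 − $23,300 = $5,368.24.
Loan 2 is lower by $9,216.00.

Loan 2 by $9,216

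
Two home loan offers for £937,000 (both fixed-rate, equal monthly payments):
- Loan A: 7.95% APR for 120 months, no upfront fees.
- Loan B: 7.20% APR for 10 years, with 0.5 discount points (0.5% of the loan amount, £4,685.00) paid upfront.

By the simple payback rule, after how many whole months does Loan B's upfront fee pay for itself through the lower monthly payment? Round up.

Loan A: at 7.95% the monthly rate is 0.0066250, so the payment is 937,000 × 0.0066250 / (1 − 1.0066250^−120) = £11,343.66.
Loan B: at 7.20% the monthly rate is 0.0060000, so the payment is 937,000 × 0.0060000 / (1 − 1.0060000^−120) = £10,976.19.
Monthly savings = £11,343.66 − £10,976.19 = £367.47.
Break-even = £4,685.00 / £367.47 = 12.75 → 13 months.

13 months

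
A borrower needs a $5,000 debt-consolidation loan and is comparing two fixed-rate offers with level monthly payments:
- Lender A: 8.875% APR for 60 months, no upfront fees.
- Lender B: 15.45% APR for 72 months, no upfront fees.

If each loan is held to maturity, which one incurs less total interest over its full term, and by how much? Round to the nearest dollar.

Lender A by $1,491

Lender A: monthly rate = 8.875%/12 = 0.0073958; payment = 5,000 × 0.0073958 / (1 − (1+0.0073958)^−60) = $103.49.
Total interest on Lender A = 60 × $103.49 − $5,000 = $1,209.40.
Lender B: monthly rate = 15.45%/12 = 0.0128750; payment = 5,000 × 0.0128750 / (1 − (1+0.0128750)^−72) = $106.95.
Total interest on Lender B = 72 × $106.95 − $5,000 = $2,700.40.
Lender A is lower by $1,491.00.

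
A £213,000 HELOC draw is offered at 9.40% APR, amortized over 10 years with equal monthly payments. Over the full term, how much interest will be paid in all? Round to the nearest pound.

At 9.40% the monthly rate is 0.0078333, so the payment is 213,000 × 0.0078333 / (1 − 1.0078333^−120) = £2,744.52.
Total paid = 120 × £2,744.52 = £329,342.40; interest = £329,342.40 − £213,000 = £116,342.40.

£116,342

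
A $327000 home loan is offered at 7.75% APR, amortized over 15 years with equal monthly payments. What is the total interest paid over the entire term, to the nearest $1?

$227,035

At 7.75% the monthly rate is 0.0064583, so the payment is 327,000 × 0.0064583 / (1 − 1.0064583^−180) = $3,077.97.
Total paid = 180 × $3,077.97 = $554,034.60; interest = $554,034.60 − $327,000 = $227,034.60.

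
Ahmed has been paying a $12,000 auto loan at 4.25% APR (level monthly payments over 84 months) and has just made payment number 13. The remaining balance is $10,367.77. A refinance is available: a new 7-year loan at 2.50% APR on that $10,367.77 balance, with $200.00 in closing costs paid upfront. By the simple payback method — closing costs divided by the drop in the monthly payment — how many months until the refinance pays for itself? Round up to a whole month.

Current payment = 12,000 × 4.25%/12 / (1 − (1+0.0035417)^−84) = $165.41.
Refinanced payment = 10,367.77 × 0.0020833 / (1 − (1+0.0020833)^−84) = $134.67.
Monthly savings = $165.41 − $134.67 = $30.74.
Break-even = $200.00 / $30.74 = 6.51 → 7 months.

7 months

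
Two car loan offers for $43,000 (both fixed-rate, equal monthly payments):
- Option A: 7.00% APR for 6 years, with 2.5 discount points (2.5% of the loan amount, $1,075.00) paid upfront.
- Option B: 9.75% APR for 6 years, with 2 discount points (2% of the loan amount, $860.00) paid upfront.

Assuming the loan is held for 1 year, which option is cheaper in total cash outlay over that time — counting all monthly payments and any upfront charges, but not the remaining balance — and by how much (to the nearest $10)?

Option A by $480

Option A: at 7.00% the monthly rate is 0.0058333, so the payment is 43,000 × 0.0058333 / (1 − 1.0058333^−72) = $733.11.
Option B: at 9.75% the monthly rate is 0.0081250, so the payment is 43,000 × 0.0081250 / (1 − 1.0081250^−72) = $791.20.
Over 12 months: Option A costs 12 × $733.11 + $1,075.00 = $9,872.32; Option B costs 12 × $791.20 + $860.00 = $10,354.40.
Option A is cheaper by $10,354.40 − $9,872.32 = $482.08.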